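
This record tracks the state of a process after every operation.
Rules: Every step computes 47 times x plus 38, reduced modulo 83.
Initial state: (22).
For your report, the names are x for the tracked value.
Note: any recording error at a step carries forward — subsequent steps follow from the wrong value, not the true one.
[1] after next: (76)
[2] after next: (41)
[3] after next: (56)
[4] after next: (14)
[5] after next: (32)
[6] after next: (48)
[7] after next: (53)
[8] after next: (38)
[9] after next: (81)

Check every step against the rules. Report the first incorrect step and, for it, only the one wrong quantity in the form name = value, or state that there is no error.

Recomputing the run from the initial state:
step 1: x = 76
step 2: x = 41
step 3: x = 56
step 4: x = 14
step 5: x = 32
step 6: x = 48
step 7: x = 53
step 8: x = 39
step 9: x = 45
The first disagreement with the record is at step 8, where the value should be x = 39.

step 8, x = 39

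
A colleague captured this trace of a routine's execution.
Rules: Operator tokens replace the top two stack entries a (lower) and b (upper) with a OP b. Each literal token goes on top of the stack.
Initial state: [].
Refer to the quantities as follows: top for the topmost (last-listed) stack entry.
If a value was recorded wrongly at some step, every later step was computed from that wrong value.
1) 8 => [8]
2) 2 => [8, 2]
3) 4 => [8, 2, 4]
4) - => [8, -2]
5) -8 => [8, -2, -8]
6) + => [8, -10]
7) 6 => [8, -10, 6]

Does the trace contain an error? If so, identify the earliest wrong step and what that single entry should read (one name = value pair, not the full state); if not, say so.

no error

Step 1: push 8: top = 8 — no discrepancy.
Step 2: push 2: top = 2 — confirmed correct.
Step 3: push 4: top = 4 — same as recorded.
Step 4: 2 - 4 = -2 — matches.
Step 5: push -8: top = -8 — confirmed correct.
Step 6: -2 + -8 = -10 — same as recorded.
Step 7: push 6: top = 6 — checks out.
Each recorded entry agrees with the recomputation.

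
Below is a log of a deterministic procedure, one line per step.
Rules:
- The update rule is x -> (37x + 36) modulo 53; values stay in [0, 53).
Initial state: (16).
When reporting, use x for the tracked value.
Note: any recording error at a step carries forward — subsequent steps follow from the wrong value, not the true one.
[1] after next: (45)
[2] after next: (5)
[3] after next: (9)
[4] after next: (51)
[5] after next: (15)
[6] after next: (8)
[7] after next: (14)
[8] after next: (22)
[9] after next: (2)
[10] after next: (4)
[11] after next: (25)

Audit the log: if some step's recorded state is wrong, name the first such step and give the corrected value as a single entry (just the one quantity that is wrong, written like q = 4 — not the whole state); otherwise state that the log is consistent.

step 8, x = 24

Recomputing the run from the initial state:
step 1: x = 45
step 2: x = 5
step 3: x = 9
step 4: x = 51
step 5: x = 15
step 6: x = 8
step 7: x = 14
step 8: x = 24
step 9: x = 23
step 10: x = 39
step 11: x = 48
The first disagreement with the log is at step 8, where the value should be x = 24.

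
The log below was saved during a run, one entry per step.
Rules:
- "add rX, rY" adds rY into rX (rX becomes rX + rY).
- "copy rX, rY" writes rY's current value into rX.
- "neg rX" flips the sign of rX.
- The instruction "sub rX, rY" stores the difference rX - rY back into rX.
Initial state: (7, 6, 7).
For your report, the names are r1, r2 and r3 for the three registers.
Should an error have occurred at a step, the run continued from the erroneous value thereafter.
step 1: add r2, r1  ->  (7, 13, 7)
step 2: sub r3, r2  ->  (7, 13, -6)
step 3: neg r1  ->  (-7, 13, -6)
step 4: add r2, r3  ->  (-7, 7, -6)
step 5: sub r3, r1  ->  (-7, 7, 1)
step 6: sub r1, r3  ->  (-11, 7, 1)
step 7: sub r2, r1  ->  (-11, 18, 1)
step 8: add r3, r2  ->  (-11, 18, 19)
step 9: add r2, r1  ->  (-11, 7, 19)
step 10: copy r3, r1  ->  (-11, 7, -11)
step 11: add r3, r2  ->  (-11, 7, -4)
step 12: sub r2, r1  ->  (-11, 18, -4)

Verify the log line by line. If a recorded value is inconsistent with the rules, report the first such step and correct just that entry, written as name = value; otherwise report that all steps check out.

1. r2 = 6 + 7 = 13 (same as recorded)
2. r3 = 7 - 13 = -6 (same as recorded)
3. r1 = -(7) = -7 (matches)
4. r2 = 13 + -6 = 7 (matches)
5. r3 = -6 - -7 = 1 (matches)
6. r1 = -7 - 1 = -8 (not what was recorded)
That makes step 6 the first incorrect line — r1 = -8 is what it should show.

step 6, r1 = -8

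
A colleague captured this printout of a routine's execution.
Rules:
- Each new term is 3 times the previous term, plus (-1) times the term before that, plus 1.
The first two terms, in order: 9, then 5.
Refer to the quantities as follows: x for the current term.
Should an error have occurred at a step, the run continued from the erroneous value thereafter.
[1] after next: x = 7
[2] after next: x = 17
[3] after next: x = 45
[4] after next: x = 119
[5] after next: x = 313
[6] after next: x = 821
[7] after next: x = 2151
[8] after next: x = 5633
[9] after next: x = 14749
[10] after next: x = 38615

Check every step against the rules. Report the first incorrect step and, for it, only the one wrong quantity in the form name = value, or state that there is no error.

no error

Recomputing the run from the initial state:
step 1: x = 7
step 2: x = 17
step 3: x = 45
step 4: x = 119
step 5: x = 313
step 6: x = 821
step 7: x = 2151
step 8: x = 5633
step 9: x = 14749
step 10: x = 38615
This matches the printout at every step.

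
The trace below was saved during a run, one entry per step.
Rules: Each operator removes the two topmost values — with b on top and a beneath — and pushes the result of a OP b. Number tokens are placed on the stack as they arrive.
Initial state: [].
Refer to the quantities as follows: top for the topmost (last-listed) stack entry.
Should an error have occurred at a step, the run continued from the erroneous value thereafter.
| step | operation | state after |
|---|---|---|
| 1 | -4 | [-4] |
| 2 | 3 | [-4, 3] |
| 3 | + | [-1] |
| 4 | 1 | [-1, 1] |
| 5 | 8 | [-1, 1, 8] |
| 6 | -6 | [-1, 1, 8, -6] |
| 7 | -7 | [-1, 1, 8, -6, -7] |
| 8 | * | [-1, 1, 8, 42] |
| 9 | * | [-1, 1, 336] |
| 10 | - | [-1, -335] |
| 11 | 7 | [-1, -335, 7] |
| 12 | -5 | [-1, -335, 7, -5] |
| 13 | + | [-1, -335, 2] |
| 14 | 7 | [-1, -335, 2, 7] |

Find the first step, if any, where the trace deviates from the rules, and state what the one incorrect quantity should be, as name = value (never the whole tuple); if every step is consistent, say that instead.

Step 1: push -4: top = -4 — in agreement.
Step 2: push 3: top = 3 — agrees with the trace.
Step 3: -4 + 3 = -1 — in agreement.
Step 4: push 1: top = 1 — confirmed correct.
Step 5: push 8: top = 8 — in agreement.
Step 6: push -6: top = -6 — no discrepancy.
Step 7: push -7: top = -7 — matches.
Step 8: -6 * -7 = 42 — no discrepancy.
Step 9: 8 * 42 = 336 — checks out.
Step 10: 1 - 336 = -335 — matches.
Step 11: push 7: top = 7 — no discrepancy.
Step 12: push -5: top = -5 — in agreement.
Step 13: 7 + -5 = 2 — consistent with the trace.
Step 14: push 7: top = 7 — confirmed correct.
Each recorded entry agrees with the recomputation.

no error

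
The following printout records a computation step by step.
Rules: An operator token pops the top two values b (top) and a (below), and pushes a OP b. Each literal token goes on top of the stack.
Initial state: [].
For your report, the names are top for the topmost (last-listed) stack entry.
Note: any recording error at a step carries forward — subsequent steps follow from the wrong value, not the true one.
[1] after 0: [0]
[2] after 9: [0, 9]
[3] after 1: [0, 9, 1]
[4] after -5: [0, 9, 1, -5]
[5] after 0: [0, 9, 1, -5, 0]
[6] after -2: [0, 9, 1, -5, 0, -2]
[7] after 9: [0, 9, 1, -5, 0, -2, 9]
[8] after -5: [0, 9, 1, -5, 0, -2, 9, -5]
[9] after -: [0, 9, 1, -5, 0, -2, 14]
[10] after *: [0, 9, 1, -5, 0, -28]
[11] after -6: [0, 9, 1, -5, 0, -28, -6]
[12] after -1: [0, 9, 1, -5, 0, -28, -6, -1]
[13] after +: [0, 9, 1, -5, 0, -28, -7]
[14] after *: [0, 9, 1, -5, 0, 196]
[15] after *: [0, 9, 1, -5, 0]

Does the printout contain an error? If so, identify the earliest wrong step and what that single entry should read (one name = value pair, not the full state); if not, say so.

Recomputing the run from the initial state:
step 1: [0]
step 2: [0, 9]
step 3: [0, 9, 1]
step 4: [0, 9, 1, -5]
step 5: [0, 9, 1, -5, 0]
step 6: [0, 9, 1, -5, 0, -2]
step 7: [0, 9, 1, -5, 0, -2, 9]
step 8: [0, 9, 1, -5, 0, -2, 9, -5]
step 9: [0, 9, 1, -5, 0, -2, 14]
step 10: [0, 9, 1, -5, 0, -28]
step 11: [0, 9, 1, -5, 0, -28, -6]
step 12: [0, 9, 1, -5, 0, -28, -6, -1]
step 13: [0, 9, 1, -5, 0, -28, -7]
step 14: [0, 9, 1, -5, 0, 196]
step 15: [0, 9, 1, -5, 0]
This matches the printout at every step.

no error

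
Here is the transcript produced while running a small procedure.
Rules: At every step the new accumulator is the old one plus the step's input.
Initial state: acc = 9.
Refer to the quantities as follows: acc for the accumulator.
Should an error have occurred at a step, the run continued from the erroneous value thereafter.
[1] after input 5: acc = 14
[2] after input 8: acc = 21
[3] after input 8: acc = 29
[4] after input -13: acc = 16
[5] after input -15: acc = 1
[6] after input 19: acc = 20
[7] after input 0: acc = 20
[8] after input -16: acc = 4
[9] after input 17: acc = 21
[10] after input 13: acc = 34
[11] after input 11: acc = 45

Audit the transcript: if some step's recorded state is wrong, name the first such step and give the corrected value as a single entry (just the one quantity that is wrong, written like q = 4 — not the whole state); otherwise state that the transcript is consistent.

step 2, acc = 22

Recomputing the run from the initial state:
step 1: acc = 14
step 2: acc = 22
step 3: acc = 30
step 4: acc = 17
step 5: acc = 2
step 6: acc = 21
step 7: acc = 21
step 8: acc = 5
step 9: acc = 22
step 10: acc = 35
step 11: acc = 46
The first disagreement with the transcript is at step 2, where the value should be acc = 22.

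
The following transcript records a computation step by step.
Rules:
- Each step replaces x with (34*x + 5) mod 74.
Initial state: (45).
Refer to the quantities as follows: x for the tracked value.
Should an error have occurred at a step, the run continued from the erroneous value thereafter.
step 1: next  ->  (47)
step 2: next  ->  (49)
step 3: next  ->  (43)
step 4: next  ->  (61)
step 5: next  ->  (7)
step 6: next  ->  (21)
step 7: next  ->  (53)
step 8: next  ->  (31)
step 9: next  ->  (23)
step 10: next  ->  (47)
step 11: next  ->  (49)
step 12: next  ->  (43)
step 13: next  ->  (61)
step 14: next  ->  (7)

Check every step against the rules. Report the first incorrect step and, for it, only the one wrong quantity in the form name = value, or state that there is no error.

step 1, x = 55

step 1: x = (34*45 + 5) mod 74 = 55 -> the recorded entry deviates here
The audit stops at step 1: the recorded entry is wrong and should be x = 55.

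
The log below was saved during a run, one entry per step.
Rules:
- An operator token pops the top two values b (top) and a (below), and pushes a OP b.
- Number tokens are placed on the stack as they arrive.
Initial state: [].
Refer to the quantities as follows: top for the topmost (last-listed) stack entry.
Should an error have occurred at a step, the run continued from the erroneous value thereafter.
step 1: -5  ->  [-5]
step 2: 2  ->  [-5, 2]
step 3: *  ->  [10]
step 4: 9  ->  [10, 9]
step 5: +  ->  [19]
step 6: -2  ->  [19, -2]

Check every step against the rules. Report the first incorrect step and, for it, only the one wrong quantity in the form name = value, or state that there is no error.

step 3, top = -10

step 1: push -5: top = -5 -> no discrepancy
step 2: push 2: top = 2 -> checks out
step 3: -5 * 2 = -10 -> not what was recorded
That makes step 3 the first incorrect line — top = -10 is what it should show.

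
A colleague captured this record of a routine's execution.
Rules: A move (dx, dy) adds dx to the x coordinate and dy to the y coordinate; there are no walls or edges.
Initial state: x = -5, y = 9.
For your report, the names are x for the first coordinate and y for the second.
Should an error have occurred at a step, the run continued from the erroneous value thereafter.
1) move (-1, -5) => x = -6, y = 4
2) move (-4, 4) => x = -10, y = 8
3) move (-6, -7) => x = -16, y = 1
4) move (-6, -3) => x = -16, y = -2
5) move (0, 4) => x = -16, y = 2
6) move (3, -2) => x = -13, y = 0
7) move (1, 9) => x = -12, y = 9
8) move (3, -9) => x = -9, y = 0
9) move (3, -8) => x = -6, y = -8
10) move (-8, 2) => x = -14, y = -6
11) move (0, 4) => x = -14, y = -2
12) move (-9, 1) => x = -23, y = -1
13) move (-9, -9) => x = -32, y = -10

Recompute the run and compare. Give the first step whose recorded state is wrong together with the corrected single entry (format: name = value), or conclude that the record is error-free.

Recomputing the run from the initial state:
step 1: x = -6, y = 4
step 2: x = -10, y = 8
step 3: x = -16, y = 1
step 4: x = -22, y = -2
step 5: x = -22, y = 2
step 6: x = -19, y = 0
step 7: x = -18, y = 9
step 8: x = -15, y = 0
step 9: x = -12, y = -8
step 10: x = -20, y = -6
step 11: x = -20, y = -2
step 12: x = -29, y = -1
step 13: x = -38, y = -10
The first disagreement with the record is at step 4, where the value should be x = -22.

step 4, x = -22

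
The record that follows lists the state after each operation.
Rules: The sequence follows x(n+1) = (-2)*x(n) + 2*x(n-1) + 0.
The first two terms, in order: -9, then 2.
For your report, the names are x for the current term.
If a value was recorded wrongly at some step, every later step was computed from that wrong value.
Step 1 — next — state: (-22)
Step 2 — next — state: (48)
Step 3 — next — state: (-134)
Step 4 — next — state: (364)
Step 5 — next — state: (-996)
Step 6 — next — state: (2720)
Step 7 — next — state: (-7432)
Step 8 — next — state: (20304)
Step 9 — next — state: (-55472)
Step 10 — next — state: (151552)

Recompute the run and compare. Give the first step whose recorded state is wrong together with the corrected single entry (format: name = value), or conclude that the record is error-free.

step 3, x = -140

Recomputing the run from the initial state:
step 1: x = -22
step 2: x = 48
step 3: x = -140
step 4: x = 376
step 5: x = -1032
step 6: x = 2816
step 7: x = -7696
step 8: x = 21024
step 9: x = -57440
step 10: x = 156928
The first disagreement with the record is at step 3, where the value should be x = -140.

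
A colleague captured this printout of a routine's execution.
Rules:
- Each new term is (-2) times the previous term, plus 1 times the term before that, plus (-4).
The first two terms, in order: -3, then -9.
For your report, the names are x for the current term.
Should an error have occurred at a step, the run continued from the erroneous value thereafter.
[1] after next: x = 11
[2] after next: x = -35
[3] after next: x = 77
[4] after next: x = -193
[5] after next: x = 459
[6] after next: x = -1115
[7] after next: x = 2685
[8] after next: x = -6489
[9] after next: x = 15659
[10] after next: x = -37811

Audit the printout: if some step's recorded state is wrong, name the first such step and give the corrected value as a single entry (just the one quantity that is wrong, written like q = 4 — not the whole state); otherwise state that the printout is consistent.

1. x = -2*(-9) + (1)*(-3) + (-4) = 11 (exactly as logged)
2. x = -2*(11) + (1)*(-9) + (-4) = -35 (agrees with the printout)
3. x = -2*(-35) + (1)*(11) + (-4) = 77 (confirmed correct)
4. x = -2*(77) + (1)*(-35) + (-4) = -193 (consistent with the printout)
5. x = -2*(-193) + (1)*(77) + (-4) = 459 (checks out)
6. x = -2*(459) + (1)*(-193) + (-4) = -1115 (in agreement)
7. x = -2*(-1115) + (1)*(459) + (-4) = 2685 (checks out)
8. x = -2*(2685) + (1)*(-1115) + (-4) = -6489 (checks out)
9. x = -2*(-6489) + (1)*(2685) + (-4) = 15659 (consistent with the printout)
10. x = -2*(15659) + (1)*(-6489) + (-4) = -37811 (no discrepancy)
Every step is consistent.

no error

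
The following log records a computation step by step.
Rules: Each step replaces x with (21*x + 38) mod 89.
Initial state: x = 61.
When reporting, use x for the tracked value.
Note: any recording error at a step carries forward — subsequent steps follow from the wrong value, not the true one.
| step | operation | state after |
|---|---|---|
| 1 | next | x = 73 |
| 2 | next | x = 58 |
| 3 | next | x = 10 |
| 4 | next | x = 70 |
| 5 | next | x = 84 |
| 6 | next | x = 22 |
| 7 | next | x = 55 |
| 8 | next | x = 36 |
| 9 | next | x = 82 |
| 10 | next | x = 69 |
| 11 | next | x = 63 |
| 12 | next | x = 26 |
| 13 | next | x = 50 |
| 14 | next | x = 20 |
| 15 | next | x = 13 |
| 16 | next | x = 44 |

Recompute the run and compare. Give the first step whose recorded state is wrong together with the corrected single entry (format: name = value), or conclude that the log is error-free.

step 1: x = (21*61 + 38) mod 89 = 73 -> checks out
step 2: x = (21*73 + 38) mod 89 = 58 -> verified
step 3: x = (21*58 + 38) mod 89 = 10 -> confirmed correct
step 4: x = (21*10 + 38) mod 89 = 70 -> consistent with the log
step 5: x = (21*70 + 38) mod 89 = 84 -> agrees with the log
step 6: x = (21*84 + 38) mod 89 = 22 -> same as recorded
step 7: x = (21*22 + 38) mod 89 = 55 -> agrees with the log
step 8: x = (21*55 + 38) mod 89 = 36 -> exactly as logged
step 9: x = (21*36 + 38) mod 89 = 82 -> same as recorded
step 10: x = (21*82 + 38) mod 89 = 69 -> in agreement
step 11: x = (21*69 + 38) mod 89 = 63 -> exactly as logged
step 12: x = (21*63 + 38) mod 89 = 26 -> agrees with the log
step 13: x = (21*26 + 38) mod 89 = 50 -> same as recorded
step 14: x = (21*50 + 38) mod 89 = 20 -> verified
step 15: x = (21*20 + 38) mod 89 = 13 -> in agreement
step 16: x = (21*13 + 38) mod 89 = 44 -> no discrepancy
The recomputation confirms every line.

no error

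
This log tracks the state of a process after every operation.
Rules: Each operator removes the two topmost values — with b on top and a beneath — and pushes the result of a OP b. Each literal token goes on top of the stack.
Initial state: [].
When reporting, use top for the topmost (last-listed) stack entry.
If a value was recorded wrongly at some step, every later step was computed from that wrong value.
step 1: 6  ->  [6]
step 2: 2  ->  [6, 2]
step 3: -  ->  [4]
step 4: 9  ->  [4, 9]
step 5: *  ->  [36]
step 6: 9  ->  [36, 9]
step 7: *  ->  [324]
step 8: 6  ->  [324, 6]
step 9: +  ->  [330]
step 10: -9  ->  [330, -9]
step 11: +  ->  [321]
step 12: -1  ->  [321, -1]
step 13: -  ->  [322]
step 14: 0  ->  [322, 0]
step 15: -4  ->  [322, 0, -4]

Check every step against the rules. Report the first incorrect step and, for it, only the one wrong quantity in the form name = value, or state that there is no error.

Step 1: push 6: top = 6 — no discrepancy.
Step 2: push 2: top = 2 — agrees with the log.
Step 3: 6 - 2 = 4 — no discrepancy.
Step 4: push 9: top = 9 — exactly as logged.
Step 5: 4 * 9 = 36 — same as recorded.
Step 6: push 9: top = 9 — confirmed correct.
Step 7: 36 * 9 = 324 — verified.
Step 8: push 6: top = 6 — verified.
Step 9: 324 + 6 = 330 — matches.
Step 10: push -9: top = -9 — consistent with the log.
Step 11: 330 + -9 = 321 — matches.
Step 12: push -1: top = -1 — no discrepancy.
Step 13: 321 - -1 = 322 — checks out.
Step 14: push 0: top = 0 — confirmed correct.
Step 15: push -4: top = -4 — matches.
Every step is consistent.

no error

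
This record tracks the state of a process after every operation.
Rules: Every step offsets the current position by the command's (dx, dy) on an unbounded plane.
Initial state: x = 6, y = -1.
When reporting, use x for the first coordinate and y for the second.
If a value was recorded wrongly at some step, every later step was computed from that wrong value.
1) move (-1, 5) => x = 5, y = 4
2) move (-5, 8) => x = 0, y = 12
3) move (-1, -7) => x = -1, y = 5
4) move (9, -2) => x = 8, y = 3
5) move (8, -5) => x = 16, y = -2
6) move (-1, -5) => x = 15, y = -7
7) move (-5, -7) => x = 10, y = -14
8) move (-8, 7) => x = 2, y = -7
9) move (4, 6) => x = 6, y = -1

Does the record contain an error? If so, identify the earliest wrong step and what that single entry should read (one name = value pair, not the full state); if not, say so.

Recomputing the run from the initial state:
step 1: x = 5, y = 4
step 2: x = 0, y = 12
step 3: x = -1, y = 5
step 4: x = 8, y = 3
step 5: x = 16, y = -2
step 6: x = 15, y = -7
step 7: x = 10, y = -14
step 8: x = 2, y = -7
step 9: x = 6, y = -1
This matches the record at every step.

no error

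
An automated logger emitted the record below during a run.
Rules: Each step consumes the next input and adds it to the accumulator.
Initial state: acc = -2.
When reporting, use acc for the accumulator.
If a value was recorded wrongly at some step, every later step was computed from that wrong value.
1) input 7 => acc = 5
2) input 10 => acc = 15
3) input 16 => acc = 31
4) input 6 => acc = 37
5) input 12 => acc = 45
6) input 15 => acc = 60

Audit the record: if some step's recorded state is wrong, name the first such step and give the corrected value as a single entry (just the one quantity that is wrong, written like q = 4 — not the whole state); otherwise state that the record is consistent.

step 5, acc = 49

Step 1: acc = -2 + 7 = 5 — no discrepancy.
Step 2: acc = 5 + 10 = 15 — consistent with the record.
Step 3: acc = 15 + 16 = 31 — agrees with the record.
Step 4: acc = 31 + 6 = 37 — matches.
Step 5: acc = 37 + 12 = 49 — the entry is off here.
Conclusion: step 5 carries the first error; the entry should be acc = 49.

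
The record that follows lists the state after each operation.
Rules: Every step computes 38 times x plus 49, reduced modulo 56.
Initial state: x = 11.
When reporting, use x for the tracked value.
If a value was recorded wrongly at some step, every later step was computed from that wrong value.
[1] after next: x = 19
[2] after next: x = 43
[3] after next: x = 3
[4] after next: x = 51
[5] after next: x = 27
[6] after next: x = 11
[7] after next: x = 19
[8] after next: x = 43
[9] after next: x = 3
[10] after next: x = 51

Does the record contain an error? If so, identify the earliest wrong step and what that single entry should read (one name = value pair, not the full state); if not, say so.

Recomputing the run from the initial state:
step 1: x = 19
step 2: x = 43
step 3: x = 3
step 4: x = 51
step 5: x = 27
step 6: x = 11
step 7: x = 19
step 8: x = 43
step 9: x = 3
step 10: x = 51
This matches the record at every step.

no error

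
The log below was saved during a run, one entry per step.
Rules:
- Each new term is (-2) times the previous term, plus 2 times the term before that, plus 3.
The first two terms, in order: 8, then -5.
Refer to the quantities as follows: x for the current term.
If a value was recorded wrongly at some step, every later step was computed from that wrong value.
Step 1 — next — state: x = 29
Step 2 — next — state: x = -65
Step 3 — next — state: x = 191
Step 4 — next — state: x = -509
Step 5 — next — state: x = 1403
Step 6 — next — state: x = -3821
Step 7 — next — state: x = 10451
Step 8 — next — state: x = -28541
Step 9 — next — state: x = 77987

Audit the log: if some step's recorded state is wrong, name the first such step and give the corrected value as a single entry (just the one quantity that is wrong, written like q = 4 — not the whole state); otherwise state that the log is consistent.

Recomputing the run from the initial state:
step 1: x = 29
step 2: x = -65
step 3: x = 191
step 4: x = -509
step 5: x = 1403
step 6: x = -3821
step 7: x = 10451
step 8: x = -28541
step 9: x = 77987
This matches the log at every step.

no error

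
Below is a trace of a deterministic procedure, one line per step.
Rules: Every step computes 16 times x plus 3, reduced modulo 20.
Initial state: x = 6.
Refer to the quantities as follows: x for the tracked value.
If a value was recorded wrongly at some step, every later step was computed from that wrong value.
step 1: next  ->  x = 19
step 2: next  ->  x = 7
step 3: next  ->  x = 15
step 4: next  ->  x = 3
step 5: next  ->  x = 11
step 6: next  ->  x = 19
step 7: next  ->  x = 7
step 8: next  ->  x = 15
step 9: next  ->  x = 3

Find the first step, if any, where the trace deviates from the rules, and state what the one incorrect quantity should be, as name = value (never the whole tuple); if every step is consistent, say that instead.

Recomputing the run from the initial state:
step 1: x = 19
step 2: x = 7
step 3: x = 15
step 4: x = 3
step 5: x = 11
step 6: x = 19
step 7: x = 7
step 8: x = 15
step 9: x = 3
This matches the trace at every step.

no error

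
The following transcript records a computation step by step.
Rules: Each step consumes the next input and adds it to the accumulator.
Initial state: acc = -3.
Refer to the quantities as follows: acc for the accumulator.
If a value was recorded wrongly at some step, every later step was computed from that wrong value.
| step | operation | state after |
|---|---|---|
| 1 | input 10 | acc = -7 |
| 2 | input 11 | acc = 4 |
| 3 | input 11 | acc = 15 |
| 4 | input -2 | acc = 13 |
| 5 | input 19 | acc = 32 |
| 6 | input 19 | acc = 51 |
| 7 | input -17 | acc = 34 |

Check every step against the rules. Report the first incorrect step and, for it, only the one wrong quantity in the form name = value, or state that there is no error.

step 1, acc = 7

step 1: acc = -3 + 10 = 7 -> this is not what the transcript shows
First incorrect step: 1; the correct value is acc = 7.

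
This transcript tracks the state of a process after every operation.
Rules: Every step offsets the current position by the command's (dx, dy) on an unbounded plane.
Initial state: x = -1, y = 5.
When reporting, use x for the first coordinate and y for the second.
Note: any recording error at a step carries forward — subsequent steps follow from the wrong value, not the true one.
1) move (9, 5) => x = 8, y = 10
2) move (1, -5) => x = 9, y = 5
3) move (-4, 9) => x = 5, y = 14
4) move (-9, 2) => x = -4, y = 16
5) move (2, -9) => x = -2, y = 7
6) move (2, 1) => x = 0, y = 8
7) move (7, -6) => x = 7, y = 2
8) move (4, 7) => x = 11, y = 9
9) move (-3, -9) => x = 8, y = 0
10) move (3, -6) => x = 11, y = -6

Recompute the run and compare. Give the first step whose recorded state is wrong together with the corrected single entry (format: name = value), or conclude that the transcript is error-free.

step 1: x = -1 + (9) = 8, y = 5 + (5) = 10 -> verified
step 2: x = 8 + (1) = 9, y = 10 + (-5) = 5 -> agrees with the transcript
step 3: x = 9 + (-4) = 5, y = 5 + (9) = 14 -> verified
step 4: x = 5 + (-9) = -4, y = 14 + (2) = 16 -> exactly as logged
step 5: x = -4 + (2) = -2, y = 16 + (-9) = 7 -> verified
step 6: x = -2 + (2) = 0, y = 7 + (1) = 8 -> matches
step 7: x = 0 + (7) = 7, y = 8 + (-6) = 2 -> same as recorded
step 8: x = 7 + (4) = 11, y = 2 + (7) = 9 -> checks out
step 9: x = 11 + (-3) = 8, y = 9 + (-9) = 0 -> exactly as logged
step 10: x = 8 + (3) = 11, y = 0 + (-6) = -6 -> exactly as logged
The whole run recomputes cleanly — no discrepancies.

no error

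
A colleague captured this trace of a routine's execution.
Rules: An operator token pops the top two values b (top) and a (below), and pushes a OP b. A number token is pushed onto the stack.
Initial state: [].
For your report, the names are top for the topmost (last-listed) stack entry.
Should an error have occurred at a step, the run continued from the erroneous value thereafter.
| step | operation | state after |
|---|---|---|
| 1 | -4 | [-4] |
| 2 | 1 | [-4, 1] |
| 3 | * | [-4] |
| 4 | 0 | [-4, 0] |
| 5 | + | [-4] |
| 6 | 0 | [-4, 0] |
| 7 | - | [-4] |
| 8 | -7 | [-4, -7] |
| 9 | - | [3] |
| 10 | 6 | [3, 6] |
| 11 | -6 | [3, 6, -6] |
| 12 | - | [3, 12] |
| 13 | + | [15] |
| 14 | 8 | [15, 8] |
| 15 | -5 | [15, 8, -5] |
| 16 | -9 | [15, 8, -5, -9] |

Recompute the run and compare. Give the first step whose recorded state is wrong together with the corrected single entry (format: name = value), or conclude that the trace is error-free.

step 1: push -4: top = -4 -> in agreement
step 2: push 1: top = 1 -> checks out
step 3: -4 * 1 = -4 -> verified
step 4: push 0: top = 0 -> no discrepancy
step 5: -4 + 0 = -4 -> in agreement
step 6: push 0: top = 0 -> checks out
step 7: -4 - 0 = -4 -> same as recorded
step 8: push -7: top = -7 -> agrees with the trace
step 9: -4 - -7 = 3 -> exactly as logged
step 10: push 6: top = 6 -> verified
step 11: push -6: top = -6 -> matches
step 12: 6 - -6 = 12 -> agrees with the trace
step 13: 3 + 12 = 15 -> same as recorded
step 14: push 8: top = 8 -> consistent with the trace
step 15: push -5: top = -5 -> confirmed correct
step 16: push -9: top = -9 -> in agreement
All entries verified; no error found.

no error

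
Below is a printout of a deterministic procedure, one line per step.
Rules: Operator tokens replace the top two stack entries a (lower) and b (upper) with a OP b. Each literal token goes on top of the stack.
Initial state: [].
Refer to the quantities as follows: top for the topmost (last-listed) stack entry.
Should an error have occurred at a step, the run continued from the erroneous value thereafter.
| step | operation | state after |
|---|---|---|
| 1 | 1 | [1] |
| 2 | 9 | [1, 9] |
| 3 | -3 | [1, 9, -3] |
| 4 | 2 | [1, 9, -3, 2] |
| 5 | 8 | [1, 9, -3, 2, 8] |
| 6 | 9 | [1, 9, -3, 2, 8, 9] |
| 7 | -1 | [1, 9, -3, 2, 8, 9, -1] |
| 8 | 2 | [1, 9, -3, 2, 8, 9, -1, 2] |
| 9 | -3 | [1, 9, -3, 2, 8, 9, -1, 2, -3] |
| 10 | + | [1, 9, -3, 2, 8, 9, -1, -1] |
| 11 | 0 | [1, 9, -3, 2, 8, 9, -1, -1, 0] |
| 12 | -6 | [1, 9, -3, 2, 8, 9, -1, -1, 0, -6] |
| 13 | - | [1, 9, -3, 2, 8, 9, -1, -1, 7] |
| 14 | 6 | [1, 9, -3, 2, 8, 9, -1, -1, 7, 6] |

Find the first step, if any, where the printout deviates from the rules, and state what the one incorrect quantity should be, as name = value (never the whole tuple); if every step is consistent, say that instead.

Step 1: push 1: top = 1 — agrees with the printout.
Step 2: push 9: top = 9 — no discrepancy.
Step 3: push -3: top = -3 — verified.
Step 4: push 2: top = 2 — agrees with the printout.
Step 5: push 8: top = 8 — verified.
Step 6: push 9: top = 9 — in agreement.
Step 7: push -1: top = -1 — confirmed correct.
Step 8: push 2: top = 2 — confirmed correct.
Step 9: push -3: top = -3 — verified.
Step 10: 2 + -3 = -1 — confirmed correct.
Step 11: push 0: top = 0 — in agreement.
Step 12: push -6: top = -6 — consistent with the printout.
Step 13: 0 - -6 = 6 — a discrepancy with the printout.
Conclusion: step 13 carries the first error; the entry should be top = 6.

step 13, top = 6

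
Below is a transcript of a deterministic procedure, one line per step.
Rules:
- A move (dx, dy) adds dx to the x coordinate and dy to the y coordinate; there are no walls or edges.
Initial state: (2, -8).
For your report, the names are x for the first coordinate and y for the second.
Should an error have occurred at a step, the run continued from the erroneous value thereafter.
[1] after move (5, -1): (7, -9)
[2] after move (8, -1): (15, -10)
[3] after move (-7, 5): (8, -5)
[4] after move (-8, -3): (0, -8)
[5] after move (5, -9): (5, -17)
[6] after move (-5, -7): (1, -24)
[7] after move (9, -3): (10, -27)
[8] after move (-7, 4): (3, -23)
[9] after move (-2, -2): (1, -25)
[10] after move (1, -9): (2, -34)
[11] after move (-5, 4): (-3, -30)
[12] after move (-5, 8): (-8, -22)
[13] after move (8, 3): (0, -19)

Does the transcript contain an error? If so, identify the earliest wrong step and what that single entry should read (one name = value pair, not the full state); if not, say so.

Step 1: x = 2 + (5) = 7, y = -8 + (-1) = -9 — verified.
Step 2: x = 7 + (8) = 15, y = -9 + (-1) = -10 — in agreement.
Step 3: x = 15 + (-7) = 8, y = -10 + (5) = -5 — checks out.
Step 4: x = 8 + (-8) = 0, y = -5 + (-3) = -8 — exactly as logged.
Step 5: x = 0 + (5) = 5, y = -8 + (-9) = -17 — exactly as logged.
Step 6: x = 5 + (-5) = 0, y = -17 + (-7) = -24 — the recorded entry deviates here.
First deviation found at step 6; the corrected entry is x = 0.

step 6, x = 0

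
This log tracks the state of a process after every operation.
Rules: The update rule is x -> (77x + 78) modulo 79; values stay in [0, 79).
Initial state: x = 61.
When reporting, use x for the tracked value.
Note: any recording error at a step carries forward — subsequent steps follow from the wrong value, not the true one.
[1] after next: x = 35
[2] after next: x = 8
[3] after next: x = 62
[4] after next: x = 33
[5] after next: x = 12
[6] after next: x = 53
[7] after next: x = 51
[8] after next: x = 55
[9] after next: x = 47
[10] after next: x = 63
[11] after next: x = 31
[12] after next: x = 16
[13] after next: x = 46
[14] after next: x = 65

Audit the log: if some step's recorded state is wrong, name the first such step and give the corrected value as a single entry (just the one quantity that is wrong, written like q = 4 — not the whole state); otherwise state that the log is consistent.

step 6, x = 54

step 1: x = (77*61 + 78) mod 79 = 35 -> same as recorded
step 2: x = (77*35 + 78) mod 79 = 8 -> no discrepancy
step 3: x = (77*8 + 78) mod 79 = 62 -> same as recorded
step 4: x = (77*62 + 78) mod 79 = 33 -> in agreement
step 5: x = (77*33 + 78) mod 79 = 12 -> confirmed correct
step 6: x = (77*12 + 78) mod 79 = 54 -> first mismatch against the log
The earliest wrong entry is at step 6: it should read x = 54.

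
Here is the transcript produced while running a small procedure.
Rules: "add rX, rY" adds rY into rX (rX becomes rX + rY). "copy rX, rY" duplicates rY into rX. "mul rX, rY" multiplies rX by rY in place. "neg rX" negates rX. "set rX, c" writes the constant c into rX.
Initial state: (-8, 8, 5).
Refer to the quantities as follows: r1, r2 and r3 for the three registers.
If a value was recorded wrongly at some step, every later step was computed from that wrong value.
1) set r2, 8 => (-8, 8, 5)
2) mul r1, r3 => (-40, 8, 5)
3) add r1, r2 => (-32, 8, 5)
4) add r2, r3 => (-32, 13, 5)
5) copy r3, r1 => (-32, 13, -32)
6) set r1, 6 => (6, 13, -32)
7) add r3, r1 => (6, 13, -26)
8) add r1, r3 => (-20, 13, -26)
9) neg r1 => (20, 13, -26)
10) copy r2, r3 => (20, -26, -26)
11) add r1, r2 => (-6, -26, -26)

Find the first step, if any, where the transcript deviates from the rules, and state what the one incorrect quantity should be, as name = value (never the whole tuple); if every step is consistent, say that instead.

Recomputing the run from the initial state:
step 1: r1 = -8, r2 = 8, r3 = 5
step 2: r1 = -40, r2 = 8, r3 = 5
step 3: r1 = -32, r2 = 8, r3 = 5
step 4: r1 = -32, r2 = 13, r3 = 5
step 5: r1 = -32, r2 = 13, r3 = -32
step 6: r1 = 6, r2 = 13, r3 = -32
step 7: r1 = 6, r2 = 13, r3 = -26
step 8: r1 = -20, r2 = 13, r3 = -26
step 9: r1 = 20, r2 = 13, r3 = -26
step 10: r1 = 20, r2 = -26, r3 = -26
step 11: r1 = -6, r2 = -26, r3 = -26
This matches the transcript at every step.

no error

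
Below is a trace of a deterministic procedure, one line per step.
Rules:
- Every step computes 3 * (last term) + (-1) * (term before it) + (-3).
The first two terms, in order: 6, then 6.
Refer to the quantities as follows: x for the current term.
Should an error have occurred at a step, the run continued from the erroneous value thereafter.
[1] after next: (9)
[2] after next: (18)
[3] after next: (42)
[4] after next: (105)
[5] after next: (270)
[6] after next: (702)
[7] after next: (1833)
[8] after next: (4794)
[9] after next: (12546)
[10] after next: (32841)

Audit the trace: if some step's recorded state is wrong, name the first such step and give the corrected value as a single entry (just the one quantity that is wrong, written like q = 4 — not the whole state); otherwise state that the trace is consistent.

Recomputing the run from the initial state:
step 1: x = 9
step 2: x = 18
step 3: x = 42
step 4: x = 105
step 5: x = 270
step 6: x = 702
step 7: x = 1833
step 8: x = 4794
step 9: x = 12546
step 10: x = 32841
This matches the trace at every step.

no error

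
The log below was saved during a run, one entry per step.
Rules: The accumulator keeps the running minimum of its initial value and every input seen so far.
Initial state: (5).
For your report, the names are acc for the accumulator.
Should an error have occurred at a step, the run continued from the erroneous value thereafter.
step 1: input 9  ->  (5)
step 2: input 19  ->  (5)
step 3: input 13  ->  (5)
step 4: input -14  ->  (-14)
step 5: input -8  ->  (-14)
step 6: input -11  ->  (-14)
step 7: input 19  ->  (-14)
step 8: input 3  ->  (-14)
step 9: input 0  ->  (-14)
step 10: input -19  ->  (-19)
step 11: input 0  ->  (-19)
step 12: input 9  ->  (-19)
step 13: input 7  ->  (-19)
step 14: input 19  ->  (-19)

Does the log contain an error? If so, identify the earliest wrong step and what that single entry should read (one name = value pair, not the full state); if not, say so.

Recomputing the run from the initial state:
step 1: acc = 5
step 2: acc = 5
step 3: acc = 5
step 4: acc = -14
step 5: acc = -14
step 6: acc = -14
step 7: acc = -14
step 8: acc = -14
step 9: acc = -14
step 10: acc = -19
step 11: acc = -19
step 12: acc = -19
step 13: acc = -19
step 14: acc = -19
This matches the log at every step.

no error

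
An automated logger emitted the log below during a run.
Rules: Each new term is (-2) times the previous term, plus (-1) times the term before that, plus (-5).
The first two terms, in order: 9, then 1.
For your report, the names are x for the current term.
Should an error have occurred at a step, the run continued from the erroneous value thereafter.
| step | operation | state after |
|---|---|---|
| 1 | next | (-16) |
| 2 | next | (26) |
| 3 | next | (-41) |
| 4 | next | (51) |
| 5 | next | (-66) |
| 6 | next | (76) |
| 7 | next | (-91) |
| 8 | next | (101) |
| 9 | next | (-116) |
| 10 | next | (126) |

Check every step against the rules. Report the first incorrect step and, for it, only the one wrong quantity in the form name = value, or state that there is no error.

no error

Recomputing the run from the initial state:
step 1: x = -16
step 2: x = 26
step 3: x = -41
step 4: x = 51
step 5: x = -66
step 6: x = 76
step 7: x = -91
step 8: x = 101
step 9: x = -116
step 10: x = 126
This matches the log at every step.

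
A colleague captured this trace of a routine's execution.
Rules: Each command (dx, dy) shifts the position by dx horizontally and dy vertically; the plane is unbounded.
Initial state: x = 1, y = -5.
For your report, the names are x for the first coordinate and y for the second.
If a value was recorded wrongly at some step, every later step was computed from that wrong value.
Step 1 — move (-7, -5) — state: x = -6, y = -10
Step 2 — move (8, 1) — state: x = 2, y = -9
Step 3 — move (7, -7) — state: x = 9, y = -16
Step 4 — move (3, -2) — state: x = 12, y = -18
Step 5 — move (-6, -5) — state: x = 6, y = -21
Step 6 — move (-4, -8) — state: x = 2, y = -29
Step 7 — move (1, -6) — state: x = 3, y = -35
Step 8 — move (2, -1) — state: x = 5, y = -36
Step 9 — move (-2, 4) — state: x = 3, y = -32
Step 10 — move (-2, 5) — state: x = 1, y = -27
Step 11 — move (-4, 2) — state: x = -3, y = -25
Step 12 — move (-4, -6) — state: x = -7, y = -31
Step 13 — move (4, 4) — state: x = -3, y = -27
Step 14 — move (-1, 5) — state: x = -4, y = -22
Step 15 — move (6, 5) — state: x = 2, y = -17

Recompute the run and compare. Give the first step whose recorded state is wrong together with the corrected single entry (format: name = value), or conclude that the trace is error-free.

step 5, y = -23

Step 1: x = 1 + (-7) = -6, y = -5 + (-5) = -10 — checks out.
Step 2: x = -6 + (8) = 2, y = -10 + (1) = -9 — verified.
Step 3: x = 2 + (7) = 9, y = -9 + (-7) = -16 — matches.
Step 4: x = 9 + (3) = 12, y = -16 + (-2) = -18 — checks out.
Step 5: x = 12 + (-6) = 6, y = -18 + (-5) = -23 — the entry is off here.
Step 5 is the first one off; corrected, y = -23.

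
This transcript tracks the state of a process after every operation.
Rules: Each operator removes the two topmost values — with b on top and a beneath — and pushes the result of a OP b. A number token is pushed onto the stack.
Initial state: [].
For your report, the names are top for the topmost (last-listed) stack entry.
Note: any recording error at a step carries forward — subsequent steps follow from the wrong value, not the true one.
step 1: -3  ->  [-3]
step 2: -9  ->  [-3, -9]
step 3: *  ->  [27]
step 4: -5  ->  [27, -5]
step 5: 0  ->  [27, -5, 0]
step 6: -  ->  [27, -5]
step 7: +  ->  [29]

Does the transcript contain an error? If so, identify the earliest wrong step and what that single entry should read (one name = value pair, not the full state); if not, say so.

step 7, top = 22

step 1: push -3: top = -3 -> in agreement
step 2: push -9: top = -9 -> no discrepancy
step 3: -3 * -9 = 27 -> agrees with the transcript
step 4: push -5: top = -5 -> confirmed correct
step 5: push 0: top = 0 -> exactly as logged
step 6: -5 - 0 = -5 -> in agreement
step 7: 27 + -5 = 22 -> the transcript disagrees here
First deviation found at step 7; the corrected entry is top = 22.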